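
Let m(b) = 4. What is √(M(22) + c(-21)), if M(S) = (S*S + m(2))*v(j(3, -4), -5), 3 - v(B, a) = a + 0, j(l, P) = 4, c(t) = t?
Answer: √3883 ≈ 62.314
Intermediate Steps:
v(B, a) = 3 - a (v(B, a) = 3 - (a + 0) = 3 - a)
M(S) = 32 + 8*S² (M(S) = (S*S + 4)*(3 - 1*(-5)) = (S² + 4)*(3 + 5) = (4 + S²)*8 = 32 + 8*S²)
√(M(22) + c(-21)) = √((32 + 8*22²) - 21) = √((32 + 8*484) - 21) = √((32 + 3872) - 21) = √(3904 - 21) = √3883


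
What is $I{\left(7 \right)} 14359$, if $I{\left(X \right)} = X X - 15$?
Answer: $488206$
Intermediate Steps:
$I{\left(X \right)} = -15 + X^{2}$ ($I{\left(X \right)} = X^{2} - 15 = -15 + X^{2}$)
$I{\left(7 \right)} 14359 = \left(-15 + 7^{2}\right) 14359 = \left(-15 + 49\right) 14359 = 34 \cdot 14359 = 488206$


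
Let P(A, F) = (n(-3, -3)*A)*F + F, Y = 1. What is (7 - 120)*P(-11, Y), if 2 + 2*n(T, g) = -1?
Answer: -3955/2 ≈ -1977.5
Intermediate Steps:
n(T, g) = -3/2 (n(T, g) = -1 + (½)*(-1) = -1 - ½ = -3/2)
P(A, F) = F - 3*A*F/2 (P(A, F) = (-3*A/2)*F + F = -3*A*F/2 + F = F - 3*A*F/2)
(7 - 120)*P(-11, Y) = (7 - 120)*((½)*1*(2 - 3*(-11))) = -113*(2 + 33)/2 = -113*35/2 = -3955/2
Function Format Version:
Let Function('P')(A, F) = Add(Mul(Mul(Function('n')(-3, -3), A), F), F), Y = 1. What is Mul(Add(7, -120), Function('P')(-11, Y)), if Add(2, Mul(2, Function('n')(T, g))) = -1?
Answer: Rational(-3955, 2) ≈ -1977.5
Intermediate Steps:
Function('n')(T, g) = Rational(-3, 2) (Function('n')(T, g) = Add(-1, Mul(Rational(1, 2), -1)) = Add(-1, Rational(-1, 2)) = Rational(-3, 2))
Function('P')(A, F) = Add(F, Mul(Rational(-3, 2), A, F)) (Function('P')(A, F) = Add(Mul(Mul(Rational(-3, 2), A), F), F) = Add(Mul(Rational(-3, 2), A, F), F) = Add(F, Mul(Rational(-3, 2), A, F)))
Mul(Add(7, -120), Function('P')(-11, Y)) = Mul(Add(7, -120), Mul(Rational(1, 2), 1, Add(2, Mul(-3, -11)))) = Mul(-113, Mul(Rational(1, 2), 1, Add(2, 33))) = Mul(-113, Mul(Rational(1, 2), 1, 35)) = Mul(-113, Rational(35, 2)) = Rational(-3955, 2)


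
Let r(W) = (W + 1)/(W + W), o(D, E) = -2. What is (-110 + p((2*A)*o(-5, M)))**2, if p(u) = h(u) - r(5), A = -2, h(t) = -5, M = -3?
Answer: 334084/25 ≈ 13363.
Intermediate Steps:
r(W) = (1 + W)/(2*W) (r(W) = (1 + W)/((2*W)) = (1 + W)*(1/(2*W)) = (1 + W)/(2*W))
p(u) = -28/5 (p(u) = -5 - (1 + 5)/(2*5) = -5 - 6/(2*5) = -5 - 1*3/5 = -5 - 3/5 = -28/5)
(-110 + p((2*A)*o(-5, M)))**2 = (-110 - 28/5)**2 = (-578/5)**2 = 334084/25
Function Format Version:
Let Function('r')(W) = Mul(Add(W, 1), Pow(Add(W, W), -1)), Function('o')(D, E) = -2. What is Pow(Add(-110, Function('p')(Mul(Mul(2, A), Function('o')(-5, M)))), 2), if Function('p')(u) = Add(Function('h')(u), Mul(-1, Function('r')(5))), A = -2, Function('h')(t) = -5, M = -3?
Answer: Rational(334084, 25) ≈ 13363.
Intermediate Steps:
Function('r')(W) = Mul(Rational(1, 2), Pow(W, -1), Add(1, W)) (Function('r')(W) = Mul(Add(1, W), Pow(Mul(2, W), -1)) = Mul(Add(1, W), Mul(Rational(1, 2), Pow(W, -1))) = Mul(Rational(1, 2), Pow(W, -1), Add(1, W)))
Function('p')(u) = Rational(-28, 5) (Function('p')(u) = Add(-5, Mul(-1, Mul(Rational(1, 2), Pow(5, -1), Add(1, 5)))) = Add(-5, Mul(-1, Mul(Rational(1, 2), Rational(1, 5), 6))) = Add(-5, Mul(-1, Rational(3, 5))) = Add(-5, Rational(-3, 5)) = Rational(-28, 5))
Pow(Add(-110, Function('p')(Mul(Mul(2, A), Function('o')(-5, M)))), 2) = Pow(Add(-110, Rational(-28, 5)), 2) = Pow(Rational(-578, 5), 2) = Rational(334084, 25)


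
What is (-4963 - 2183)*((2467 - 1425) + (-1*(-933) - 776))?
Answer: -8568054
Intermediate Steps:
(-4963 - 2183)*((2467 - 1425) + (-1*(-933) - 776)) = -7146*(1042 + (933 - 776)) = -7146*(1042 + 157) = -7146*1199 = -8568054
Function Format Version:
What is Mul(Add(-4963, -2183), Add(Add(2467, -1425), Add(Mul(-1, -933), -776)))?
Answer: -8568054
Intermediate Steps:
Mul(Add(-4963, -2183), Add(Add(2467, -1425), Add(Mul(-1, -933), -776))) = Mul(-7146, Add(1042, Add(933, -776))) = Mul(-7146, Add(1042, 157)) = Mul(-7146, 1199) = -8568054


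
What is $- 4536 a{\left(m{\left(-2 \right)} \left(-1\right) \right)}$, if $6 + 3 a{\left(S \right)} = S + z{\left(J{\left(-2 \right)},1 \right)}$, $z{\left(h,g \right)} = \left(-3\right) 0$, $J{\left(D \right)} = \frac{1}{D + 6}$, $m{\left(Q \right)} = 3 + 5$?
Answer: $21168$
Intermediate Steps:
$m{\left(Q \right)} = 8$
$J{\left(D \right)} = \frac{1}{6 + D}$
$z{\left(h,g \right)} = 0$
$a{\left(S \right)} = -2 + \frac{S}{3}$ ($a{\left(S \right)} = -2 + \frac{S + 0}{3} = -2 + \frac{S}{3}$)
$- 4536 a{\left(m{\left(-2 \right)} \left(-1\right) \right)} = - 4536 \left(-2 + \frac{8 \left(-1\right)}{3}\right) = - 4536 \left(-2 + \frac{1}{3} \left(-8\right)\right) = - 4536 \left(-2 - \frac{8}{3}\right) = \left(-4536\right) \left(- \frac{14}{3}\right) = 21168$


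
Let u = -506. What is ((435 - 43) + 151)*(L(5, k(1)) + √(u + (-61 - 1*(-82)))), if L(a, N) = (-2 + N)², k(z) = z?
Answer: 543 + 543*I*√485 ≈ 543.0 + 11958.0*I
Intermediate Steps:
((435 - 43) + 151)*(L(5, k(1)) + √(u + (-61 - 1*(-82)))) = ((435 - 43) + 151)*((-2 + 1)² + √(-506 + (-61 - 1*(-82)))) = (392 + 151)*((-1)² + √(-506 + (-61 + 82))) = 543*(1 + √(-506 + 21)) = 543*(1 + √(-485)) = 543*(1 + I*√485) = 543 + 543*I*√485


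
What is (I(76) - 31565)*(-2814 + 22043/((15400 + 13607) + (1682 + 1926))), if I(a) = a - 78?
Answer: 2896479550489/32615 ≈ 8.8808e+7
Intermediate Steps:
I(a) = -78 + a
(I(76) - 31565)*(-2814 + 22043/((15400 + 13607) + (1682 + 1926))) = ((-78 + 76) - 31565)*(-2814 + 22043/((15400 + 13607) + (1682 + 1926))) = (-2 - 31565)*(-2814 + 22043/(29007 + 3608)) = -31567*(-2814 + 22043/32615) = -31567*(-91756567/32615) = 2896479550489/32615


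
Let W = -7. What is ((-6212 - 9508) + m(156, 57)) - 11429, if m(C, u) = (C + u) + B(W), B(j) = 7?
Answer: -26929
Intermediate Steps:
m(C, u) = 7 + C + u (m(C, u) = (C + u) + 7 = 7 + C + u)
((-6212 - 9508) + m(156, 57)) - 11429 = ((-6212 - 9508) + (7 + 156 + 57)) - 11429 = (-15720 + 220) - 11429 = -15500 - 11429 = -26929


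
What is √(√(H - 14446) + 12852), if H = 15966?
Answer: 2*√(3213 + √95) ≈ 113.54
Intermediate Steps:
√(√(H - 14446) + 12852) = √(√(15966 - 14446) + 12852) = √(√1520 + 12852) = √(4*√95 + 12852) = √(12852 + 4*√95)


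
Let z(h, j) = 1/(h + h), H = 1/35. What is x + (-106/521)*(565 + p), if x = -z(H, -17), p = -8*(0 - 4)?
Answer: -144799/1042 ≈ -138.96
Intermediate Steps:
p = 32 (p = -8*(-4) = 32)
H = 1/35 ≈ 0.028571
z(h, j) = 1/(2*h)
x = -35/2 (x = -1/(2*1/35) = -35/2 ≈ -17.500)
x + (-106/521)*(565 + p) = -35/2 + (-106/521)*(565 + 32) = -35/2 - 106*1/521*597 = -35/2 - 106/521*597 = -35/2 - 63282/521 = -144799/1042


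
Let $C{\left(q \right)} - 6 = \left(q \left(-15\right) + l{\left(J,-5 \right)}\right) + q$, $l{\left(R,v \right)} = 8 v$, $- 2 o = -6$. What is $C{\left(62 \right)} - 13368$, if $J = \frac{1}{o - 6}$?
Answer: $-14270$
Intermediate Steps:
$o = 3$ ($o = \left(- \frac{1}{2}\right) \left(-6\right) = 3$)
$J = - \frac{1}{3}$ ($J = \frac{1}{3 - 6} = \frac{1}{-3} = - \frac{1}{3} \approx -0.33333$)
$C{\left(q \right)} = -34 - 14 q$ ($C{\left(q \right)} = 6 + \left(\left(q \left(-15\right) + 8 \left(-5\right)\right) + q\right) = 6 - \left(40 + 14 q\right) = -34 - 14 q$)
$C{\left(62 \right)} - 13368 = \left(-34 - 868\right) - 13368 = -902 - 13368 = -14270$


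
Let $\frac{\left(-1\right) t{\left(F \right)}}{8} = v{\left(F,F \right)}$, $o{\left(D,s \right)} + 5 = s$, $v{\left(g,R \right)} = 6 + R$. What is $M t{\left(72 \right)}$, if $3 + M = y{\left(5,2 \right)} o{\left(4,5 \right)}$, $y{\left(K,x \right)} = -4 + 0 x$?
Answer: $1872$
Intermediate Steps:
$y{\left(K,x \right)} = -4$ ($y{\left(K,x \right)} = -4 + 0 = -4$)
$o{\left(D,s \right)} = -5 + s$
$t{\left(F \right)} = -48 - 8 F$ ($t{\left(F \right)} = - 8 \left(6 + F\right) = -48 - 8 F$)
$M = -3$ ($M = -3 - 4 \left(-5 + 5\right) = -3 - 0 = -3 + 0 = -3$)
$M t{\left(72 \right)} = - 3 \left(-48 - 576\right) = \left(-3\right) \left(-624\right) = 1872$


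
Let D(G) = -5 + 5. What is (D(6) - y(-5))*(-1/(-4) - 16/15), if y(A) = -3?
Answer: -49/20 ≈ -2.4500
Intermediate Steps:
D(G) = 0
(D(6) - y(-5))*(-1/(-4) - 16/15) = (0 - 1*(-3))*(-1/(-4) - 16/15) = (0 + 3)*(-1*(-¼) - 16*1/15) = 3*(¼ - 16/15) = 3*(-49/60) = -49/20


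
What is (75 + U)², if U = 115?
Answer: 36100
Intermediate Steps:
(75 + U)² = (75 + 115)² = 190² = 36100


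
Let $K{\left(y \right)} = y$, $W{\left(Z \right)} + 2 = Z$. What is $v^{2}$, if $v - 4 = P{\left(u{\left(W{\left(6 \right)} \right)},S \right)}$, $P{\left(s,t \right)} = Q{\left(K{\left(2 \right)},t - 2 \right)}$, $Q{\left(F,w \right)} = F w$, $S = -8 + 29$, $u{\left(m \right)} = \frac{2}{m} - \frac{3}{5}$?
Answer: $1764$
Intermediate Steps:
$W{\left(Z \right)} = -2 + Z$
$u{\left(m \right)} = - \frac{3}{5} + \frac{2}{m}$ ($u{\left(m \right)} = \frac{2}{m} - \frac{3}{5} = - \frac{3}{5} + \frac{2}{m}$)
$S = 21$
$P{\left(s,t \right)} = -4 + 2 t$ ($P{\left(s,t \right)} = 2 \left(t - 2\right) = 2 \left(-2 + t\right) = -4 + 2 t$)
$v = 42$ ($v = 4 + \left(-4 + 2 \cdot 21\right) = 4 + \left(-4 + 42\right) = 4 + 38 = 42$)
$v^{2} = 42^{2} = 1764$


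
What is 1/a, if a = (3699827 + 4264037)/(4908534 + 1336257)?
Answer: 6244791/7963864 ≈ 0.78414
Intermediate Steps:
a = 7963864/6244791 ≈ 1.2753
1/a = 1/(7963864/6244791) = 6244791/7963864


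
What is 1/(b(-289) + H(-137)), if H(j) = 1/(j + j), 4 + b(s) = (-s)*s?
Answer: -274/22885851 ≈ -1.1972e-5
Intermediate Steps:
b(s) = -4 - s² (b(s) = -4 + (-s)*s = -4 - s²)
H(j) = 1/(2*j)
1/(b(-289) + H(-137)) = 1/((-4 - 1*(-289)²) + (½)/(-137)) = 1/((-4 - 1*83521) + (½)*(-1/137)) = 1/((-4 - 83521) - 1/274) = 1/(-83525 - 1/274) = 1/(-22885851/274) = -274/22885851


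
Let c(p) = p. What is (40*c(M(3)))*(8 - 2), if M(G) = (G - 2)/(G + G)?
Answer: 40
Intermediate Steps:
M(G) = (-2 + G)/(2*G) (M(G) = (-2 + G)/((2*G)) = (-2 + G)*(1/(2*G)) = (-2 + G)/(2*G))
(40*c(M(3)))*(8 - 2) = (40*((½)*(-2 + 3)/3))*(8 - 2) = (40*((½)*(⅓)*1))*6 = (40*(⅙))*6 = (20/3)*6 = 40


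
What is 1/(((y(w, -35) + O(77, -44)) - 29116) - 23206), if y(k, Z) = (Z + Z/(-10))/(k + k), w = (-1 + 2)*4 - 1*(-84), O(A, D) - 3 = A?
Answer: -352/18389247 ≈ -1.9142e-5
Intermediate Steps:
O(A, D) = 3 + A
w = 88 (w = 1*4 + 84 = 4 + 84 = 88)
y(k, Z) = 9*Z/(20*k) (y(k, Z) = (Z + Z*(-1/10))/((2*k)) = (Z - Z/10)*(1/(2*k)) = (9*Z/10)*(1/(2*k)) = 9*Z/(20*k))
1/(((y(w, -35) + O(77, -44)) - 29116) - 23206) = 1/((((9/20)*(-35)/88 + (3 + 77)) - 29116) - 23206) = 1/((((9/20)*(-35)*(1/88) + 80) - 29116) - 23206) = 1/(((-63/352 + 80) - 29116) - 23206) = 1/((28097/352 - 29116) - 23206) = 1/(-10220735/352 - 23206) = 1/(-18389247/352) = -352/18389247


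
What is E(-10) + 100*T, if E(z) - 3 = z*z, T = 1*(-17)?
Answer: -1597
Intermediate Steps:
T = -17
E(z) = 3 + z² (E(z) = 3 + z*z = 3 + z²)
E(-10) + 100*T = (3 + (-10)²) + 100*(-17) = (3 + 100) - 1700 = 103 - 1700 = -1597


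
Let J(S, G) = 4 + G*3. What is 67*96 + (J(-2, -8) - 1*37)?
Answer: 6375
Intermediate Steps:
J(S, G) = 4 + 3*G
67*96 + (J(-2, -8) - 1*37) = 67*96 + ((4 + 3*(-8)) - 1*37) = 6432 + ((4 - 24) - 37) = 6432 + (-20 - 37) = 6432 - 57 = 6375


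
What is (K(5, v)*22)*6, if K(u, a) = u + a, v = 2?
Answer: 924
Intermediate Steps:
K(u, a) = a + u
(K(5, v)*22)*6 = ((2 + 5)*22)*6 = (7*22)*6 = 154*6 = 924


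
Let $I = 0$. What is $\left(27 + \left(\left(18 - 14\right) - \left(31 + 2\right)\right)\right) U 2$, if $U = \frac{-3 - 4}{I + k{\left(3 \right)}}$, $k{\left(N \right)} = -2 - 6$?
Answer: $- \frac{7}{2} \approx -3.5$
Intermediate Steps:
$k{\left(N \right)} = -8$ ($k{\left(N \right)} = -2 - 6 = -8$)
$U = \frac{7}{8}$ ($U = \frac{-3 - 4}{0 - 8} = - \frac{7}{-8} = \left(-7\right) \left(- \frac{1}{8}\right) = \frac{7}{8} \approx 0.875$)
$\left(27 + \left(\left(18 - 14\right) - \left(31 + 2\right)\right)\right) U 2 = \left(27 + \left(\left(18 - 14\right) - \left(31 + 2\right)\right)\right) \frac{7}{8} \cdot 2 = \left(27 + \left(4 - 33\right)\right) \frac{7}{4} = \left(27 - 29\right) \frac{7}{4} = \left(-2\right) \frac{7}{4} = - \frac{7}{2}$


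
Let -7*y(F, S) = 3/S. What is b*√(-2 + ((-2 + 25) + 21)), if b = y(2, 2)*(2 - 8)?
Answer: 9*√42/7 ≈ 8.3324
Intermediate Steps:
y(F, S) = -3/(7*S)
b = 9/7 (b = (-3/7/2)*(2 - 8) = -3/7*½*(-6) = -3/14*(-6) = 9/7 ≈ 1.2857)
b*√(-2 + ((-2 + 25) + 21)) = 9*√(-2 + ((-2 + 25) + 21))/7 = 9*√(-2 + (23 + 21))/7 = 9*√(-2 + 44)/7 = 9*√42/7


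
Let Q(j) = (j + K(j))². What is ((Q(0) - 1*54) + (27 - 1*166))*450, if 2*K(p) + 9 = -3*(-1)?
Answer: -82800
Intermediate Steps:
K(p) = -3 (K(p) = -9/2 + (-3*(-1))/2 = -9/2 + (½)*3 = -9/2 + 3/2 = -3)
Q(j) = (-3 + j)² (Q(j) = (j - 3)² = (-3 + j)²)
((Q(0) - 1*54) + (27 - 1*166))*450 = (((-3 + 0)² - 1*54) + (27 - 1*166))*450 = (((-3)² - 54) + (27 - 166))*450 = ((9 - 54) - 139)*450 = (-45 - 139)*450 = -184*450 = -82800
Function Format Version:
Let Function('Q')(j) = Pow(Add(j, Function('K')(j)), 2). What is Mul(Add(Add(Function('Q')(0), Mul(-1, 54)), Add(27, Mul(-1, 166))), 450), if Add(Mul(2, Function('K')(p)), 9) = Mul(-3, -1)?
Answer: -82800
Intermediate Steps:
Function('K')(p) = -3 (Function('K')(p) = Add(Rational(-9, 2), Mul(Rational(1, 2), Mul(-3, -1))) = Add(Rational(-9, 2), Mul(Rational(1, 2), 3)) = Add(Rational(-9, 2), Rational(3, 2)) = -3)
Function('Q')(j) = Pow(Add(-3, j), 2) (Function('Q')(j) = Pow(Add(j, -3), 2) = Pow(Add(-3, j), 2))
Mul(Add(Add(Function('Q')(0), Mul(-1, 54)), Add(27, Mul(-1, 166))), 450) = Mul(Add(Add(Pow(Add(-3, 0), 2), Mul(-1, 54)), Add(27, Mul(-1, 166))), 450) = Mul(Add(Add(Pow(-3, 2), -54), Add(27, -166)), 450) = Mul(Add(Add(9, -54), -139), 450) = Mul(Add(-45, -139), 450) = Mul(-184, 450) = -82800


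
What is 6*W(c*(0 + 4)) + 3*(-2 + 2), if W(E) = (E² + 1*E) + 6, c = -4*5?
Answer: 37956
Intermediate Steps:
c = -20
W(E) = 6 + E + E² (W(E) = (E² + E) + 6 = (E + E²) + 6 = 6 + E + E²)
6*W(c*(0 + 4)) + 3*(-2 + 2) = 6*(6 - 20*(0 + 4) + (-20*(0 + 4))²) + 3*(-2 + 2) = 6*(6 - 20*4 + (-20*4)²) + 3*0 = 6*(6 - 80 + (-80)²) + 0 = 6*(6 - 80 + 6400) + 0 = 6*6326 + 0 = 37956 + 0 = 37956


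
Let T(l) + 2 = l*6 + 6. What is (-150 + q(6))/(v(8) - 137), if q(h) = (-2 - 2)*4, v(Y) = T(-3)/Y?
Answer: 664/555 ≈ 1.1964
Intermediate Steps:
T(l) = 4 + 6*l (T(l) = -2 + (l*6 + 6) = -2 + (6*l + 6) = -2 + (6 + 6*l) = 4 + 6*l)
v(Y) = -14/Y (v(Y) = (4 + 6*(-3))/Y = (4 - 18)/Y = -14/Y)
q(h) = -16 (q(h) = -4*4 = -16)
(-150 + q(6))/(v(8) - 137) = (-150 - 16)/(-14/8 - 137) = -166/(-14*⅛ - 137) = -166/(-7/4 - 137) = -166/(-555/4) = -4/555*(-166) = 664/555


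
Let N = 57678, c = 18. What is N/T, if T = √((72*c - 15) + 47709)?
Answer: 9613*√48990/8165 ≈ 260.59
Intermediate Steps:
T = √48990 (T = √((72*18 - 15) + 47709) = √((1296 - 15) + 47709) = √(1281 + 47709) = √48990 ≈ 221.34)
N/T = 57678/(√48990) = 57678*(√48990/48990) = 9613*√48990/8165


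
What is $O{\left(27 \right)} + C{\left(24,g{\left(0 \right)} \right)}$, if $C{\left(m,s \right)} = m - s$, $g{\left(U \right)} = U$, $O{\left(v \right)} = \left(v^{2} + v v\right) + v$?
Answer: $1509$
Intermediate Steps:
$O{\left(v \right)} = v + 2 v^{2}$ ($O{\left(v \right)} = \left(v^{2} + v^{2}\right) + v = 2 v^{2} + v = v + 2 v^{2}$)
$O{\left(27 \right)} + C{\left(24,g{\left(0 \right)} \right)} = 27 \left(1 + 2 \cdot 27\right) + \left(24 - 0\right) = 27 \left(1 + 54\right) + \left(24 + 0\right) = 27 \cdot 55 + 24 = 1485 + 24 = 1509$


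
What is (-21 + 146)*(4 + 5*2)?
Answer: 1750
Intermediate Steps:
(-21 + 146)*(4 + 5*2) = 125*(4 + 10) = 125*14 = 1750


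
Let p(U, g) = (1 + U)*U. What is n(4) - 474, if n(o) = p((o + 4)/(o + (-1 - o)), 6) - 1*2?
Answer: -420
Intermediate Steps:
p(U, g) = U*(1 + U)
n(o) = -2 + (-4 - o)*(-3 - o) (n(o) = ((o + 4)/(o + (-1 - o)))*(1 + (o + 4)/(o + (-1 - o))) - 1*2 = ((4 + o)/(-1))*(1 + (4 + o)/(-1)) - 2 = ((4 + o)*(-1))*(1 + (4 + o)*(-1)) - 2 = (-4 - o)*(1 + (-4 - o)) - 2 = (-4 - o)*(-3 - o) - 2 = -2 + (-4 - o)*(-3 - o))
n(4) - 474 = (-2 + (3 + 4)*(4 + 4)) - 474 = (-2 + 7*8) - 474 = (-2 + 56) - 474 = 54 - 474 = -420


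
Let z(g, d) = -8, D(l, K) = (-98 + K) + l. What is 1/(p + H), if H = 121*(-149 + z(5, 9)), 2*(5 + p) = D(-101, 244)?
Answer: -2/37959 ≈ -5.2688e-5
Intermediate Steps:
D(l, K) = -98 + K + l
p = 35/2 (p = -5 + (-98 + 244 - 101)/2 = -5 + (1/2)*45 = -5 + 45/2 = 35/2 ≈ 17.500)
H = -18997 (H = 121*(-149 - 8) = 121*(-157) = -18997)
1/(p + H) = 1/(35/2 - 18997) = 1/(-37959/2) = -2/37959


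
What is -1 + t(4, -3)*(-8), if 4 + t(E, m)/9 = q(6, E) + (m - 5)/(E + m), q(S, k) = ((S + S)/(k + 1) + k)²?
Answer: -52153/25 ≈ -2086.1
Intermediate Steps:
q(S, k) = (k + 2*S/(1 + k))² (q(S, k) = ((2*S)/(1 + k) + k)² = (2*S/(1 + k) + k)² = (k + 2*S/(1 + k))²)
t(E, m) = -36 + 9*(12 + E + E²)²/(1 + E)² + 9*(-5 + m)/(E + m) (t(E, m) = -36 + 9*((E + E² + 2*6)²/(1 + E)² + (m - 5)/(E + m)) = -36 + 9*((E + E² + 12)²/(1 + E)² + (-5 + m)/(E + m)) = -36 + 9*((12 + E + E²)²/(1 + E)² + (-5 + m)/(E + m)) = -36 + (9*(12 + E + E²)²/(1 + E)² + 9*(-5 + m)/(E + m)) = -36 + 9*(12 + E + E²)²/(1 + E)² + 9*(-5 + m)/(E + m))
-1 + t(4, -3)*(-8) = -1 + (9*(4*(12 + 4 + 4²)² - 3*(12 + 4 + 4²)² - (1 + 4)²*(5 + 3*(-3) + 4*4))/((1 + 4)²*(4 - 3)))*(-8) = -1 + (9*(4*(12 + 4 + 16)² - 3*(12 + 4 + 16)² - 1*5²*(5 - 9 + 16))/(5²*1))*(-8) = -1 + (9*(1/25)*1*(4*32² - 3*32² - 1*25*12))*(-8) = -1 + (9*(1/25)*1*(4*1024 - 3*1024 - 300))*(-8) = -1 + (9*(1/25)*1*(4096 - 3072 - 300))*(-8) = -1 + (9*(1/25)*1*724)*(-8) = -1 + (6516/25)*(-8) = -1 - 52128/25 = -52153/25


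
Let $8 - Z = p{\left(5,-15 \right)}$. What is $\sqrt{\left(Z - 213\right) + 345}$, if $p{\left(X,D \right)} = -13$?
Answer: $3 \sqrt{17} \approx 12.369$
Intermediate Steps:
$Z = 21$ ($Z = 8 - -13 = 8 + 13 = 21$)
$\sqrt{\left(Z - 213\right) + 345} = \sqrt{\left(21 - 213\right) + 345} = \sqrt{-192 + 345} = \sqrt{153} = 3 \sqrt{17}$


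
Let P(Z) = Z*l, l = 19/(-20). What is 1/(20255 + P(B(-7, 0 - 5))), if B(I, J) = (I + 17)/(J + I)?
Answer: 24/486139 ≈ 4.9369e-5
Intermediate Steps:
l = -19/20 (l = 19*(-1/20) = -19/20 ≈ -0.95000)
B(I, J) = (17 + I)/(I + J)
P(Z) = -19*Z/20 (P(Z) = Z*(-19/20) = -19*Z/20)
1/(20255 + P(B(-7, 0 - 5))) = 1/(20255 - 19*(17 - 7)/(20*(-7 + (0 - 5)))) = 1/(20255 - 19*10/(20*(-7 - 5))) = 1/(20255 - 19*10/(20*(-12))) = 1/(20255 - (-19)*10/240) = 1/(20255 - 19/20*(-⅚)) = 1/(20255 + 19/24) = 1/(486139/24) = 24/486139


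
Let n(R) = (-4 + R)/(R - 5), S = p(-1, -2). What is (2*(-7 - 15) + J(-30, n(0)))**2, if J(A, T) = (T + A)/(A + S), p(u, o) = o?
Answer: 11881809/6400 ≈ 1856.5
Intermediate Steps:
S = -2
n(R) = (-4 + R)/(-5 + R)
J(A, T) = (A + T)/(-2 + A) (J(A, T) = (T + A)/(A - 2) = (A + T)/(-2 + A))
(2*(-7 - 15) + J(-30, n(0)))**2 = (2*(-7 - 15) + (-30 + (-4 + 0)/(-5 + 0))/(-2 - 30))**2 = (2*(-22) + (-30 - 4/(-5))/(-32))**2 = (-44 - (-30 - 1/5*(-4))/32)**2 = (-44 - (-30 + 4/5)/32)**2 = (-44 - 1/32*(-146/5))**2 = (-44 + 73/80)**2 = (-3447/80)**2 = 11881809/6400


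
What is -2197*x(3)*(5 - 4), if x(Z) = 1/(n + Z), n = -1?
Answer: -2197/2 ≈ -1098.5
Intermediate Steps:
x(Z) = 1/(-1 + Z)
-2197*x(3)*(5 - 4) = -2197*(5 - 4)/(-1 + 3) = -2197/2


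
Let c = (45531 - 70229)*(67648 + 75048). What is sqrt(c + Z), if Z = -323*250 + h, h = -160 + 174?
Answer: 28*I*sqrt(4495391) ≈ 59367.0*I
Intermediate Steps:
h = 14
c = -3524305808 (c = -24698*142696 = -3524305808)
Z = -80736 (Z = -323*250 + 14 = -80750 + 14 = -80736)
sqrt(c + Z) = sqrt(-3524305808 - 80736) = sqrt(-3524386544) = 28*I*sqrt(4495391)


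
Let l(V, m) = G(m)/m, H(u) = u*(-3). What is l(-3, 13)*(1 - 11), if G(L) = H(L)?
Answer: 30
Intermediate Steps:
H(u) = -3*u
G(L) = -3*L
l(V, m) = -3 (l(V, m) = (-3*m)/m = -3)
l(-3, 13)*(1 - 11) = -3*(1 - 11) = -3*(-10) = 30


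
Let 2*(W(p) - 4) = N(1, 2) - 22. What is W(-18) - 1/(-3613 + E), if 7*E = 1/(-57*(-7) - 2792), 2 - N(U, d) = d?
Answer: -423632797/60521364 ≈ -6.9997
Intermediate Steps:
N(U, d) = 2 - d
E = -1/16751 (E = 1/(7*(-57*(-7) - 2792)) = 1/(7*(399 - 2792)) = (1/7)/(-2393) = (1/7)*(-1/2393) = -1/16751 ≈ -5.9698e-5)
W(p) = -7 (W(p) = 4 + ((2 - 1*2) - 22)/2 = 4 + ((2 - 2) - 22)/2 = 4 + (0 - 22)/2 = 4 + (1/2)*(-22) = 4 - 11 = -7)
W(-18) - 1/(-3613 + E) = -7 - 1/(-3613 - 1/16751) = -7 - 1/(-60521364/16751) = -7 - 1*(-16751/60521364) = -7 + 16751/60521364 = -423632797/60521364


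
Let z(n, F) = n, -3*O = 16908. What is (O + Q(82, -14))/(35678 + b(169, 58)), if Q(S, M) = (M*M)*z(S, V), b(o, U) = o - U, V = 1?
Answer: 10436/35789 ≈ 0.29160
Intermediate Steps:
O = -5636 (O = -⅓*16908 = -5636)
Q(S, M) = S*M² (Q(S, M) = (M*M)*S = M²*S = S*M²)
(O + Q(82, -14))/(35678 + b(169, 58)) = (-5636 + 82*(-14)²)/(35678 + (169 - 1*58)) = (-5636 + 82*196)/(35678 + (169 - 58)) = (-5636 + 16072)/(35678 + 111) = 10436/35789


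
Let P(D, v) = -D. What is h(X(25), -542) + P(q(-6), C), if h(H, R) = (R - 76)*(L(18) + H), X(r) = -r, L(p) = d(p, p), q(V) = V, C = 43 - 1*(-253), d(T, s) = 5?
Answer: 12366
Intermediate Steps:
C = 296 (C = 43 + 253 = 296)
L(p) = 5
h(H, R) = (-76 + R)*(5 + H) (h(H, R) = (R - 76)*(5 + H) = (-76 + R)*(5 + H))
h(X(25), -542) + P(q(-6), C) = (-380 - (-76)*25 + 5*(-542) - 1*25*(-542)) - 1*(-6) = (-380 - 76*(-25) - 2710 - 25*(-542)) + 6 = (-380 + 1900 - 2710 + 13550) + 6 = 12360 + 6 = 12366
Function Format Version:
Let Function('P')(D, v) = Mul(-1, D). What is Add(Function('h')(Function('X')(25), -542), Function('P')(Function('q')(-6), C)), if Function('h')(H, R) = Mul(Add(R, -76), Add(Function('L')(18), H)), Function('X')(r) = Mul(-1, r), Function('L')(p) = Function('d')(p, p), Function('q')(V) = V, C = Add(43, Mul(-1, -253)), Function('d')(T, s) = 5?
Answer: 12366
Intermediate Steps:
C = 296 (C = Add(43, 253) = 296)
Function('L')(p) = 5
Function('h')(H, R) = Mul(Add(-76, R), Add(5, H)) (Function('h')(H, R) = Mul(Add(R, -76), Add(5, H)) = Mul(Add(-76, R), Add(5, H)))
Add(Function('h')(Function('X')(25), -542), Function('P')(Function('q')(-6), C)) = Add(Add(-380, Mul(-76, Mul(-1, 25)), Mul(5, -542), Mul(Mul(-1, 25), -542)), Mul(-1, -6)) = Add(Add(-380, Mul(-76, -25), -2710, Mul(-25, -542)), 6) = Add(Add(-380, 1900, -2710, 13550), 6) = Add(12360, 6) = 12366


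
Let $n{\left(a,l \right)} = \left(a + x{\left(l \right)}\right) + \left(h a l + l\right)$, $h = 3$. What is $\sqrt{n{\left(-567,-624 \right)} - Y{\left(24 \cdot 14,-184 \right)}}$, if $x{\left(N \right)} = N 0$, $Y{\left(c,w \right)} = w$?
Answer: $\sqrt{1060417} \approx 1029.8$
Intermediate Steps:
$x{\left(N \right)} = 0$
$n{\left(a,l \right)} = a + l + 3 a l$ ($n{\left(a,l \right)} = \left(a + 0\right) + \left(3 a l + l\right) = a + \left(3 a l + l\right) = a + \left(l + 3 a l\right) = a + l + 3 a l$)
$\sqrt{n{\left(-567,-624 \right)} - Y{\left(24 \cdot 14,-184 \right)}} = \sqrt{\left(-567 - 624 + 3 \left(-567\right) \left(-624\right)\right) - -184} = \sqrt{\left(-567 - 624 + 1061424\right) + 184} = \sqrt{1060233 + 184} = \sqrt{1060417}$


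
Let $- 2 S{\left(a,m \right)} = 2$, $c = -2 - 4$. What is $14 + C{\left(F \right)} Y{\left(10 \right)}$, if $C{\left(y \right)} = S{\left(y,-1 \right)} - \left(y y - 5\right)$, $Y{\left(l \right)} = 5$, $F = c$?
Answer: $-146$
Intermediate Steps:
$c = -6$
$F = -6$
$S{\left(a,m \right)} = -1$ ($S{\left(a,m \right)} = \left(- \frac{1}{2}\right) 2 = -1$)
$C{\left(y \right)} = 4 - y^{2}$ ($C{\left(y \right)} = -1 - \left(y y - 5\right) = -1 - \left(y^{2} - 5\right) = -1 - \left(-5 + y^{2}\right) = 4 - y^{2}$)
$14 + C{\left(F \right)} Y{\left(10 \right)} = 14 + \left(4 - \left(-6\right)^{2}\right) 5 = 14 + \left(4 - 36\right) 5 = 14 - 160 = -146$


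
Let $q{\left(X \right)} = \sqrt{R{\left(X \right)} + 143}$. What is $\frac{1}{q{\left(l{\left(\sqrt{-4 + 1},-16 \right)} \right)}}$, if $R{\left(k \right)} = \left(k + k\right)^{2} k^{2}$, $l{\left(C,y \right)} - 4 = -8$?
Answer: $\frac{\sqrt{1167}}{1167} \approx 0.029273$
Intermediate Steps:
$l{\left(C,y \right)} = -4$ ($l{\left(C,y \right)} = 4 - 8 = -4$)
$R{\left(k \right)} = 4 k^{4}$ ($R{\left(k \right)} = \left(2 k\right)^{2} k^{2} = 4 k^{2} k^{2} = 4 k^{4}$)
$q{\left(X \right)} = \sqrt{143 + 4 X^{4}}$ ($q{\left(X \right)} = \sqrt{4 X^{4} + 143} = \sqrt{143 + 4 X^{4}}$)
$\frac{1}{q{\left(l{\left(\sqrt{-4 + 1},-16 \right)} \right)}} = \frac{1}{\sqrt{143 + 4 \left(-4\right)^{4}}} = \frac{1}{\sqrt{143 + 4 \cdot 256}} = \frac{1}{\sqrt{143 + 1024}} = \frac{1}{\sqrt{1167}} = \frac{\sqrt{1167}}{1167}$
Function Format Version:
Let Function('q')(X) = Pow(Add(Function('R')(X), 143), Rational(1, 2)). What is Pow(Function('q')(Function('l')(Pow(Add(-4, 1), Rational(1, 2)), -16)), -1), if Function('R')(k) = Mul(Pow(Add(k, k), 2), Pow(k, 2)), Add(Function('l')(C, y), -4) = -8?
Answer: Mul(Rational(1, 1167), Pow(1167, Rational(1, 2))) ≈ 0.029273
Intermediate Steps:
Function('l')(C, y) = -4 (Function('l')(C, y) = Add(4, -8) = -4)
Function('R')(k) = Mul(4, Pow(k, 4)) (Function('R')(k) = Mul(Pow(Mul(2, k), 2), Pow(k, 2)) = Mul(Mul(4, Pow(k, 2)), Pow(k, 2)) = Mul(4, Pow(k, 4)))
Function('q')(X) = Pow(Add(143, Mul(4, Pow(X, 4))), Rational(1, 2)) (Function('q')(X) = Pow(Add(Mul(4, Pow(X, 4)), 143), Rational(1, 2)) = Pow(Add(143, Mul(4, Pow(X, 4))), Rational(1, 2)))
Pow(Function('q')(Function('l')(Pow(Add(-4, 1), Rational(1, 2)), -16)), -1) = Pow(Pow(Add(143, Mul(4, Pow(-4, 4))), Rational(1, 2)), -1) = Pow(Pow(Add(143, Mul(4, 256)), Rational(1, 2)), -1) = Pow(Pow(Add(143, 1024), Rational(1, 2)), -1) = Pow(Pow(1167, Rational(1, 2)), -1) = Mul(Rational(1, 1167), Pow(1167, Rational(1, 2)))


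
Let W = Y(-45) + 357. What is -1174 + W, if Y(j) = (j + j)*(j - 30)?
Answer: 5933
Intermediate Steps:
Y(j) = 2*j*(-30 + j) (Y(j) = (2*j)*(-30 + j) = 2*j*(-30 + j))
W = 7107 (W = 2*(-45)*(-30 - 45) + 357 = 2*(-45)*(-75) + 357 = 6750 + 357 = 7107)
-1174 + W = -1174 + 7107 = 5933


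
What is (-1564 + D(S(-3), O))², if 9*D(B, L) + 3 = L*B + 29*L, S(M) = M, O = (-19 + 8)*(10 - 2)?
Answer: 267878689/81 ≈ 3.3071e+6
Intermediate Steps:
O = -88 (O = -11*8 = -88)
D(B, L) = -⅓ + 29*L/9 + B*L/9 (D(B, L) = -⅓ + (L*B + 29*L)/9 = -⅓ + (B*L + 29*L)/9 = -⅓ + (29*L + B*L)/9 = -⅓ + (29*L/9 + B*L/9) = -⅓ + 29*L/9 + B*L/9)
(-1564 + D(S(-3), O))² = (-1564 + (-⅓ + (29/9)*(-88) + (⅑)*(-3)*(-88)))² = (-1564 + (-⅓ - 2552/9 + 88/3))² = (-1564 - 2291/9)² = (-16367/9)² = 267878689/81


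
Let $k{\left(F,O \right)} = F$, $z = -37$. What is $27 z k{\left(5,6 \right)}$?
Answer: $-4995$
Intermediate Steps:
$27 z k{\left(5,6 \right)} = 27 \left(-37\right) 5 = \left(-999\right) 5 = -4995$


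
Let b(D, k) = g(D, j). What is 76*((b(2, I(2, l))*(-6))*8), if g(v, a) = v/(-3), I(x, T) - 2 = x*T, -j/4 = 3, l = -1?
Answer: 2432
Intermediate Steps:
j = -12 (j = -4*3 = -12)
I(x, T) = 2 + T*x (I(x, T) = 2 + x*T = 2 + T*x)
g(v, a) = -v/3 (g(v, a) = v*(-1/3) = -v/3)
b(D, k) = -D/3
76*((b(2, I(2, l))*(-6))*8) = 76*((-1/3*2*(-6))*8) = 76*(-2/3*(-6)*8) = 76*(4*8) = 76*32 = 2432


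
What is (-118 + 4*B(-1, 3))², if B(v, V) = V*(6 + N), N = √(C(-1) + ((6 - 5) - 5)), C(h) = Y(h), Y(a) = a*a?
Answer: 1684 - 1104*I*√3 ≈ 1684.0 - 1912.2*I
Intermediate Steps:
Y(a) = a²
C(h) = h²
N = I*√3 (N = √((-1)² + ((6 - 5) - 5)) = √(1 + (1 - 5)) = √(1 - 4) = √(-3) = I*√3 ≈ 1.732*I)
B(v, V) = V*(6 + I*√3)
(-118 + 4*B(-1, 3))² = (-118 + 4*(3*(6 + I*√3)))² = (-118 + 4*(18 + 3*I*√3))² = (-118 + (72 + 12*I*√3))² = (-46 + 12*I*√3)²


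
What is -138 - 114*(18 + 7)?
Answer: -2988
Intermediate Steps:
-138 - 114*(18 + 7) = -138 - 114*25 = -138 - 38*75 = -138 - 2850 = -2988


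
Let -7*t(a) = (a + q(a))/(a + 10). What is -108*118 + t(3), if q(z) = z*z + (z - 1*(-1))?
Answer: -1159720/91 ≈ -12744.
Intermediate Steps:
q(z) = 1 + z + z² (q(z) = z² + (z + 1) = z² + (1 + z) = 1 + z + z²)
t(a) = -(1 + a² + 2*a)/(7*(10 + a)) (t(a) = -(a + (1 + a + a²))/(7*(a + 10)) = -(1 + a² + 2*a)/(7*(10 + a)))
-108*118 + t(3) = -108*118 + (-1 - 1*3² - 2*3)/(7*(10 + 3)) = -12744 + (⅐)*(-1 - 1*9 - 6)/13 = -12744 + (⅐)*(1/13)*(-1 - 9 - 6) = -12744 + (⅐)*(1/13)*(-16) = -12744 - 16/91 = -1159720/91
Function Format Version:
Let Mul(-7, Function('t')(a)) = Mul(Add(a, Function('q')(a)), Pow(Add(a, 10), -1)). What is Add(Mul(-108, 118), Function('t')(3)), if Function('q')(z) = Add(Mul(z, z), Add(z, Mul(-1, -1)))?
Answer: Rational(-1159720, 91) ≈ -12744.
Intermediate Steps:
Function('q')(z) = Add(1, z, Pow(z, 2)) (Function('q')(z) = Add(Pow(z, 2), Add(z, 1)) = Add(Pow(z, 2), Add(1, z)) = Add(1, z, Pow(z, 2)))
Function('t')(a) = Mul(Rational(-1, 7), Pow(Add(10, a), -1), Add(1, Pow(a, 2), Mul(2, a))) (Function('t')(a) = Mul(Rational(-1, 7), Mul(Add(a, Add(1, a, Pow(a, 2))), Pow(Add(a, 10), -1))) = Mul(Rational(-1, 7), Mul(Add(1, Pow(a, 2), Mul(2, a)), Pow(Add(10, a), -1))) = Mul(Rational(-1, 7), Mul(Pow(Add(10, a), -1), Add(1, Pow(a, 2), Mul(2, a)))) = Mul(Rational(-1, 7), Pow(Add(10, a), -1), Add(1, Pow(a, 2), Mul(2, a))))
Add(Mul(-108, 118), Function('t')(3)) = Add(Mul(-108, 118), Mul(Rational(1, 7), Pow(Add(10, 3), -1), Add(-1, Mul(-1, Pow(3, 2)), Mul(-2, 3)))) = Add(-12744, Mul(Rational(1, 7), Pow(13, -1), Add(-1, Mul(-1, 9), -6))) = Add(-12744, Mul(Rational(1, 7), Rational(1, 13), Add(-1, -9, -6))) = Add(-12744, Mul(Rational(1, 7), Rational(1, 13), -16)) = Add(-12744, Rational(-16, 91)) = Rational(-1159720, 91)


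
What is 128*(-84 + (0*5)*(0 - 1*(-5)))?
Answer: -10752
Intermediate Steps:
128*(-84 + (0*5)*(0 - 1*(-5))) = 128*(-84 + 0*(0 + 5)) = 128*(-84 + 0*5) = 128*(-84 + 0) = 128*(-84) = -10752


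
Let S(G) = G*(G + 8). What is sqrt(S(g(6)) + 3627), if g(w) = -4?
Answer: sqrt(3611) ≈ 60.092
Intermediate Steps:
S(G) = G*(8 + G)
sqrt(S(g(6)) + 3627) = sqrt(-4*(8 - 4) + 3627) = sqrt(-4*4 + 3627) = sqrt(-16 + 3627) = sqrt(3611)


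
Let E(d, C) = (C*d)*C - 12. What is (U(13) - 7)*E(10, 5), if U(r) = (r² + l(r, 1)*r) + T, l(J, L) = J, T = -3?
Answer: 78064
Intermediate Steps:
E(d, C) = -12 + d*C² (E(d, C) = d*C² - 12 = -12 + d*C²)
U(r) = -3 + 2*r² (U(r) = (r² + r*r) - 3 = (r² + r²) - 3 = 2*r² - 3 = -3 + 2*r²)
(U(13) - 7)*E(10, 5) = ((-3 + 2*13²) - 7)*(-12 + 10*5²) = ((-3 + 2*169) - 7)*(-12 + 10*25) = ((-3 + 338) - 7)*(-12 + 250) = (335 - 7)*238 = 328*238 = 78064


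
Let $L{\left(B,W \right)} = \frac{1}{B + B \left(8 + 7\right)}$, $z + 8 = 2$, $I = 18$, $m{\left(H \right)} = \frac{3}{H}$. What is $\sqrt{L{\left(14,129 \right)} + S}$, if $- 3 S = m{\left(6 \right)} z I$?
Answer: $\frac{\sqrt{56462}}{56} \approx 4.2432$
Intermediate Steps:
$z = -6$ ($z = -8 + 2 = -6$)
$S = 18$ ($S = - \frac{\frac{3}{6} \left(-6\right) 18}{3} = - \frac{3 \cdot \frac{1}{6} \left(-6\right) 18}{3} = - \frac{\frac{1}{2} \left(-6\right) 18}{3} = - \frac{\left(-3\right) 18}{3} = \left(- \frac{1}{3}\right) \left(-54\right) = 18$)
$L{\left(B,W \right)} = \frac{1}{16 B}$ ($L{\left(B,W \right)} = \frac{1}{B + B 15} = \frac{1}{B + 15 B} = \frac{1}{16 B}$)
$\sqrt{L{\left(14,129 \right)} + S} = \sqrt{\frac{1}{16 \cdot 14} + 18} = \sqrt{\frac{1}{16} \cdot \frac{1}{14} + 18} = \sqrt{\frac{1}{224} + 18} = \sqrt{\frac{4033}{224}} = \frac{\sqrt{56462}}{56}$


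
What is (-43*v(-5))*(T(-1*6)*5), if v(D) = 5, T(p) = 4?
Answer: -4300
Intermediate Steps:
(-43*v(-5))*(T(-1*6)*5) = (-43*5)*(4*5) = -215*20 = -4300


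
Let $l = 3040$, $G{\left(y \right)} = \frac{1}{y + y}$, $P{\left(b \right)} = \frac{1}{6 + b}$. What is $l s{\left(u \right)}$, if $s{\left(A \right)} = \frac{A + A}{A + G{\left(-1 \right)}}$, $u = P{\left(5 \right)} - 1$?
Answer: $\frac{121600}{31} \approx 3922.6$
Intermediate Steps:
$G{\left(y \right)} = \frac{1}{2 y}$
$u = - \frac{10}{11}$ ($u = \frac{1}{6 + 5} - 1 = \frac{1}{11} - 1 = - \frac{10}{11} \approx -0.90909$)
$s{\left(A \right)} = \frac{2 A}{- \frac{1}{2} + A}$ ($s{\left(A \right)} = \frac{A + A}{A + \frac{1}{2 \left(-1\right)}} = \frac{2 A}{A + \frac{1}{2} \left(-1\right)} = \frac{2 A}{A - \frac{1}{2}} = \frac{2 A}{- \frac{1}{2} + A}$)
$l s{\left(u \right)} = 3040 \cdot 4 \left(- \frac{10}{11}\right) \frac{1}{-1 + 2 \left(- \frac{10}{11}\right)} = 3040 \cdot 4 \left(- \frac{10}{11}\right) \frac{1}{-1 - \frac{20}{11}} = 3040 \cdot 4 \left(- \frac{10}{11}\right) \frac{1}{- \frac{31}{11}} = 3040 \cdot 4 \left(- \frac{10}{11}\right) \left(- \frac{11}{31}\right) = 3040 \cdot \frac{40}{31} = \frac{121600}{31}$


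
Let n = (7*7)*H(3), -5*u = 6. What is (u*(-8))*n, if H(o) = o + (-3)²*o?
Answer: 14112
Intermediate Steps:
u = -6/5 (u = -⅕*6 = -6/5 ≈ -1.2000)
H(o) = 10*o (H(o) = o + 9*o = 10*o)
n = 1470 (n = (7*7)*(10*3) = 49*30 = 1470)
(u*(-8))*n = -6/5*(-8)*1470 = (48/5)*1470 = 14112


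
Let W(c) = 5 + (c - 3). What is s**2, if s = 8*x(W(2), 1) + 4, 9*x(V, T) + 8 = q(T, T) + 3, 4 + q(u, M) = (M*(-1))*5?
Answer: 5776/81 ≈ 71.309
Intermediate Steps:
q(u, M) = -4 - 5*M (q(u, M) = -4 + (M*(-1))*5 = -4 - M*5 = -4 - 5*M)
W(c) = 2 + c (W(c) = 5 + (-3 + c) = 2 + c)
x(V, T) = -1 - 5*T/9 (x(V, T) = -8/9 + ((-4 - 5*T) + 3)/9 = -8/9 + (-1 - 5*T)/9 = -8/9 + (-1/9 - 5*T/9) = -1 - 5*T/9)
s = -76/9 (s = 8*(-1 - 5/9*1) + 4 = 8*(-1 - 5/9) + 4 = 8*(-14/9) + 4 = -112/9 + 4 = -76/9 ≈ -8.4444)
s**2 = (-76/9)**2 = 5776/81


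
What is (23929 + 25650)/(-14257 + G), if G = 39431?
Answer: 49579/25174 ≈ 1.9695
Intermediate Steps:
(23929 + 25650)/(-14257 + G) = (23929 + 25650)/(-14257 + 39431) = 49579/25174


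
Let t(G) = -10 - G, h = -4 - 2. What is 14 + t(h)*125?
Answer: -486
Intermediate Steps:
h = -6
14 + t(h)*125 = 14 + (-10 - 1*(-6))*125 = 14 + (-10 + 6)*125 = 14 - 4*125 = 14 - 500 = -486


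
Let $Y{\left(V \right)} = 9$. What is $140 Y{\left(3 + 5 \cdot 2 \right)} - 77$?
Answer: $1183$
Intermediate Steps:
$140 Y{\left(3 + 5 \cdot 2 \right)} - 77 = 140 \cdot 9 - 77 = 1260 - 77 = 1183$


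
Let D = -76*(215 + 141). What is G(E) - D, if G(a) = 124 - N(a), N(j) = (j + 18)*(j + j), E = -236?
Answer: -75716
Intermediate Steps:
N(j) = 2*j*(18 + j) (N(j) = (18 + j)*(2*j) = 2*j*(18 + j))
D = -27056 (D = -76*356 = -27056)
G(a) = 124 - 2*a*(18 + a)
G(E) - D = (124 - 2*(-236)*(18 - 236)) - 1*(-27056) = (124 - 2*(-236)*(-218)) + 27056 = (124 - 102896) + 27056 = -102772 + 27056 = -75716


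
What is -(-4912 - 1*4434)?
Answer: 9346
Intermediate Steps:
-(-4912 - 1*4434) = -(-4912 - 4434) = -1*(-9346) = 9346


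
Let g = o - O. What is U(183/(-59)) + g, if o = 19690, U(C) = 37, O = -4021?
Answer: 23748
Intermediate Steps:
g = 23711 (g = 19690 - 1*(-4021) = 19690 + 4021 = 23711)
U(183/(-59)) + g = 37 + 23711 = 23748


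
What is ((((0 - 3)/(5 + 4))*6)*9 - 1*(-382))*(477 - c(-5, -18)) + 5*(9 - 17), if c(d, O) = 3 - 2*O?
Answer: 159392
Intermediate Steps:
((((0 - 3)/(5 + 4))*6)*9 - 1*(-382))*(477 - c(-5, -18)) + 5*(9 - 17) = ((((0 - 3)/(5 + 4))*6)*9 - 1*(-382))*(477 - (3 - 2*(-18))) + 5*(9 - 17) = ((-3/9*6)*9 + 382)*(477 - (3 + 36)) + 5*(-8) = ((-3*⅑*6)*9 + 382)*(477 - 1*39) - 40 = (-⅓*6*9 + 382)*(477 - 39) - 40 = (-2*9 + 382)*438 - 40 = (-18 + 382)*438 - 40 = 364*438 - 40 = 159432 - 40 = 159392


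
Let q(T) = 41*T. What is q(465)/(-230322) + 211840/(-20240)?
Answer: -8908929/844514 ≈ -10.549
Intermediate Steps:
q(465)/(-230322) + 211840/(-20240) = (41*465)/(-230322) + 211840/(-20240) = 19065*(-1/230322) + 211840*(-1/20240) = -6355/76774 - 2648/253 = -8908929/844514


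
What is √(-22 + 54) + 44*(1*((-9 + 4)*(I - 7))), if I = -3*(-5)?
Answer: -1760 + 4*√2 ≈ -1754.3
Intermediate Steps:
I = 15
√(-22 + 54) + 44*(1*((-9 + 4)*(I - 7))) = √(-22 + 54) + 44*(1*((-9 + 4)*(15 - 7))) = √32 + 44*(1*(-5*8)) = 4*√2 + 44*(1*(-40)) = 4*√2 + 44*(-40) = 4*√2 - 1760 = -1760 + 4*√2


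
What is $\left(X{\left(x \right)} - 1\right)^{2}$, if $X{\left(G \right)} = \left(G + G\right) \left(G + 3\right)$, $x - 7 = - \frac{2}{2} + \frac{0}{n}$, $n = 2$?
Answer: $11449$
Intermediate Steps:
$x = 6$ ($x = 7 + \left(- \frac{2}{2} + \frac{0}{2}\right) = 7 + \left(\left(-2\right) \frac{1}{2} + 0 \cdot \frac{1}{2}\right) = 7 + \left(-1 + 0\right) = 7 - 1 = 6$)
$X{\left(G \right)} = 2 G \left(3 + G\right)$
$\left(X{\left(x \right)} - 1\right)^{2} = \left(2 \cdot 6 \left(3 + 6\right) - 1\right)^{2} = \left(2 \cdot 6 \cdot 9 - 1\right)^{2} = \left(108 - 1\right)^{2} = 107^{2} = 11449$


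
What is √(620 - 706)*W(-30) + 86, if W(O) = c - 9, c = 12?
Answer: 86 + 3*I*√86 ≈ 86.0 + 27.821*I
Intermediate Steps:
W(O) = 3 (W(O) = 12 - 9 = 3)
√(620 - 706)*W(-30) + 86 = √(620 - 706)*3 + 86 = √(-86)*3 + 86 = (I*√86)*3 + 86 = 3*I*√86 + 86 = 86 + 3*I*√86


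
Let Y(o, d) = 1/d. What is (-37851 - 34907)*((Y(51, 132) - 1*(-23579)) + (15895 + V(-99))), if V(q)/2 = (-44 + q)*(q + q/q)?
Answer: -324146530435/66 ≈ -4.9113e+9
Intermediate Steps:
V(q) = 2*(1 + q)*(-44 + q) (V(q) = 2*((-44 + q)*(q + q/q)) = 2*((-44 + q)*(q + 1)) = 2*((-44 + q)*(1 + q)) = 2*((1 + q)*(-44 + q)) = 2*(1 + q)*(-44 + q))
(-37851 - 34907)*((Y(51, 132) - 1*(-23579)) + (15895 + V(-99))) = (-37851 - 34907)*((1/132 - 1*(-23579)) + (15895 + (-88 - 86*(-99) + 2*(-99)²))) = -72758*((1/132 + 23579) + (15895 + (-88 + 8514 + 2*9801))) = -72758*(3112429/132 + (15895 + (-88 + 8514 + 19602))) = -72758*(3112429/132 + (15895 + 28028)) = -72758*(3112429/132 + 43923) = -72758*8910265/132 = -324146530435/66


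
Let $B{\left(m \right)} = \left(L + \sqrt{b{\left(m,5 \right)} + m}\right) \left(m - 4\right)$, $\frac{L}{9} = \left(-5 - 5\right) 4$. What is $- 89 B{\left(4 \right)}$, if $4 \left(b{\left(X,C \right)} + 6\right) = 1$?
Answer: $0$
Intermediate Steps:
$b{\left(X,C \right)} = - \frac{23}{4}$ ($b{\left(X,C \right)} = -6 + \frac{1}{4} \cdot 1 = -6 + \frac{1}{4} = - \frac{23}{4}$)
$L = -360$ ($L = 9 \left(-5 - 5\right) 4 = 9 \left(\left(-10\right) 4\right) = 9 \left(-40\right) = -360$)
$B{\left(m \right)} = \left(-360 + \sqrt{- \frac{23}{4} + m}\right) \left(-4 + m\right)$ ($B{\left(m \right)} = \left(-360 + \sqrt{- \frac{23}{4} + m}\right) \left(m - 4\right) = \left(-360 + \sqrt{- \frac{23}{4} + m}\right) \left(-4 + m\right)$)
$- 89 B{\left(4 \right)} = - 89 \left(1440 - 1440 - 2 \sqrt{-23 + 4 \cdot 4} + \frac{1}{2} \cdot 4 \sqrt{-23 + 4 \cdot 4}\right) = - 89 \left(1440 - 1440 - 2 \sqrt{-23 + 16} + \frac{1}{2} \cdot 4 \sqrt{-23 + 16}\right) = - 89 \left(1440 - 1440 - 2 \sqrt{-7} + \frac{1}{2} \cdot 4 \sqrt{-7}\right) = - 89 \left(1440 - 1440 - 2 i \sqrt{7} + \frac{1}{2} \cdot 4 i \sqrt{7}\right) = - 89 \left(1440 - 1440 - 2 i \sqrt{7} + 2 i \sqrt{7}\right) = \left(-89\right) 0 = 0$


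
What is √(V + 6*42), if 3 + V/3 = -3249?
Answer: 12*I*√66 ≈ 97.489*I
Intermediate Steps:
V = -9756 (V = -9 + 3*(-3249) = -9 - 9747 = -9756)
√(V + 6*42) = √(-9756 + 6*42) = √(-9756 + 252) = √(-9504) = 12*I*√66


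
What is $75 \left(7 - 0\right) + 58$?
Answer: $583$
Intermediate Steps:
$75 \left(7 - 0\right) + 58 = 75 \left(7 + 0\right) + 58 = 75 \cdot 7 + 58 = 525 + 58 = 583$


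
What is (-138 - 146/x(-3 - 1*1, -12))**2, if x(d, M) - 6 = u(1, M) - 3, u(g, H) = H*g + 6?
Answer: 71824/9 ≈ 7980.4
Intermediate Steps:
u(g, H) = 6 + H*g
x(d, M) = 9 + M (x(d, M) = 6 + ((6 + M*1) - 3) = 6 + ((6 + M) - 3) = 6 + (3 + M) = 9 + M)
(-138 - 146/x(-3 - 1*1, -12))**2 = (-138 - 146/(9 - 12))**2 = (-138 - 146/(-3))**2 = (-138 - 146*(-1/3))**2 = (-138 + 146/3)**2 = (-268/3)**2 = 71824/9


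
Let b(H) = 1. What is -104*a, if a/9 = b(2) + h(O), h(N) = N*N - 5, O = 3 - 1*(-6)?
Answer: -72072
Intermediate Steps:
O = 9 (O = 3 + 6 = 9)
h(N) = -5 + N**2 (h(N) = N**2 - 5 = -5 + N**2)
a = 693 (a = 9*(1 + (-5 + 9**2)) = 9*(1 + (-5 + 81)) = 9*(1 + 76) = 9*77 = 693)
-104*a = -104*693 = -72072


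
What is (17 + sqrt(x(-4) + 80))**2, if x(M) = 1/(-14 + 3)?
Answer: (187 + sqrt(9669))**2/121 ≈ 672.84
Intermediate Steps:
x(M) = -1/11 (x(M) = 1/(-11) = -1/11)
(17 + sqrt(x(-4) + 80))**2 = (17 + sqrt(-1/11 + 80))**2 = (17 + sqrt(879/11))**2 = (17 + sqrt(9669)/11)**2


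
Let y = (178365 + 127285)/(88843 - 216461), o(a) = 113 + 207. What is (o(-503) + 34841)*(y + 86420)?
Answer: 193885522998755/63809 ≈ 3.0385e+9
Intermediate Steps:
o(a) = 320
y = -152825/63809 (y = 305650/(-127618) = 305650*(-1/127618) = -152825/63809 ≈ -2.3950)
(o(-503) + 34841)*(y + 86420) = (320 + 34841)*(-152825/63809 + 86420) = 35161*(5514220955/63809) = 193885522998755/63809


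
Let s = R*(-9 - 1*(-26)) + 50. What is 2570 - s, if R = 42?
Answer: 1806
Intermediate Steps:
s = 764 (s = 42*(-9 - 1*(-26)) + 50 = 42*(-9 + 26) + 50 = 42*17 + 50 = 714 + 50 = 764)
2570 - s = 2570 - 1*764 = 2570 - 764 = 1806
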